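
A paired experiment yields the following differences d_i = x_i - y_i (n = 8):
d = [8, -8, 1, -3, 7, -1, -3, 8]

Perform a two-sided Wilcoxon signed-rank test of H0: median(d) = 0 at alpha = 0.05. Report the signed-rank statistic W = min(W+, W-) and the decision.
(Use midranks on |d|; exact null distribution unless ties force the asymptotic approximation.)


Step 1: Drop any zero differences (none here) and take |d_i|.
|d| = [8, 8, 1, 3, 7, 1, 3, 8]
Step 2: Midrank |d_i| (ties get averaged ranks).
ranks: |8|->7, |8|->7, |1|->1.5, |3|->3.5, |7|->5, |1|->1.5, |3|->3.5, |8|->7
Step 3: Attach original signs; sum ranks with positive sign and with negative sign.
W+ = 7 + 1.5 + 5 + 7 = 20.5
W- = 7 + 3.5 + 1.5 + 3.5 = 15.5
(Check: W+ + W- = 36 should equal n(n+1)/2 = 36.)
Step 4: Test statistic W = min(W+, W-) = 15.5.
Step 5: Ties in |d|, so use the tie-corrected normal approximation.
        E[W] = n(n+1)/4 = 8*9/4 = 18.
        Tie groups: |d|=1 (t=2), |d|=3 (t=2), |d|=8 (t=3); sum(t^3 - t) = 36.
        Var[W] = n(n+1)(2n+1)/24 - sum(t^3-t)/48 = 1224/24 - 36/48 = 50.25.
        z = (W - E[W]) / sqrt(Var[W]) = (15.5 - 18) / 7.0887 = -0.3527.
        Two-sided p = 2*Phi(z) = 0.724334.
Step 6: alpha = 0.05. fail to reject H0.

W+ = 20.5, W- = 15.5, W = min = 15.5, p = 0.724334, fail to reject H0.


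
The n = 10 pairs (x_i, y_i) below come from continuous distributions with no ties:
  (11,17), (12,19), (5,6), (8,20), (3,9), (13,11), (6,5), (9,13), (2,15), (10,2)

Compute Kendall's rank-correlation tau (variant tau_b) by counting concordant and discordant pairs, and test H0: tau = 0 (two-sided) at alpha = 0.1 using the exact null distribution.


Step 1: Enumerate the 45 unordered pairs (i,j) with i<j and classify each by sign(x_j-x_i) * sign(y_j-y_i).
  (1,2):dx=+1,dy=+2->C; (1,3):dx=-6,dy=-11->C; (1,4):dx=-3,dy=+3->D; (1,5):dx=-8,dy=-8->C
  (1,6):dx=+2,dy=-6->D; (1,7):dx=-5,dy=-12->C; (1,8):dx=-2,dy=-4->C; (1,9):dx=-9,dy=-2->C
  (1,10):dx=-1,dy=-15->C; (2,3):dx=-7,dy=-13->C; (2,4):dx=-4,dy=+1->D; (2,5):dx=-9,dy=-10->C
  (2,6):dx=+1,dy=-8->D; (2,7):dx=-6,dy=-14->C; (2,8):dx=-3,dy=-6->C; (2,9):dx=-10,dy=-4->C
  (2,10):dx=-2,dy=-17->C; (3,4):dx=+3,dy=+14->C; (3,5):dx=-2,dy=+3->D; (3,6):dx=+8,dy=+5->C
  (3,7):dx=+1,dy=-1->D; (3,8):dx=+4,dy=+7->C; (3,9):dx=-3,dy=+9->D; (3,10):dx=+5,dy=-4->D
  (4,5):dx=-5,dy=-11->C; (4,6):dx=+5,dy=-9->D; (4,7):dx=-2,dy=-15->C; (4,8):dx=+1,dy=-7->D
  (4,9):dx=-6,dy=-5->C; (4,10):dx=+2,dy=-18->D; (5,6):dx=+10,dy=+2->C; (5,7):dx=+3,dy=-4->D
  (5,8):dx=+6,dy=+4->C; (5,9):dx=-1,dy=+6->D; (5,10):dx=+7,dy=-7->D; (6,7):dx=-7,dy=-6->C
  (6,8):dx=-4,dy=+2->D; (6,9):dx=-11,dy=+4->D; (6,10):dx=-3,dy=-9->C; (7,8):dx=+3,dy=+8->C
  (7,9):dx=-4,dy=+10->D; (7,10):dx=+4,dy=-3->D; (8,9):dx=-7,dy=+2->D; (8,10):dx=+1,dy=-11->D
  (9,10):dx=+8,dy=-13->D
Step 2: C = 24, D = 21, total pairs = 45.
Step 3: tau = (C - D)/(n(n-1)/2) = (24 - 21)/45 = 0.066667.
Step 4: Exact two-sided p-value (enumerate n! = 3628800 permutations of y under H0): p = 0.861801.
Step 5: alpha = 0.1. fail to reject H0.

tau_b = 0.0667 (C=24, D=21), p = 0.861801, fail to reject H0.


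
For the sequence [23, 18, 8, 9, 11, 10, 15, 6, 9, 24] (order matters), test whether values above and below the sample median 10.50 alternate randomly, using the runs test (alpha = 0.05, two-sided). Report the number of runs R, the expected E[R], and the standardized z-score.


Step 1: Compute median = 10.50; label A = above, B = below.
Labels in order: AABBABABBA  (n_A = 5, n_B = 5)
Step 2: Count runs R = 7.
Step 3: Under H0 (random ordering), E[R] = 2*n_A*n_B/(n_A+n_B) + 1 = 2*5*5/10 + 1 = 6.0000.
        Var[R] = 2*n_A*n_B*(2*n_A*n_B - n_A - n_B) / ((n_A+n_B)^2 * (n_A+n_B-1)) = 2000/900 = 2.2222.
        SD[R] = 1.4907.
Step 4: Continuity-corrected z = (R - 0.5 - E[R]) / SD[R] = (7 - 0.5 - 6.0000) / 1.4907 = 0.3354.
Step 5: Two-sided p-value via normal approximation = 2*(1 - Phi(|z|)) = 0.737316.
Step 6: alpha = 0.05. fail to reject H0.

R = 7, z = 0.3354, p = 0.737316, fail to reject H0.


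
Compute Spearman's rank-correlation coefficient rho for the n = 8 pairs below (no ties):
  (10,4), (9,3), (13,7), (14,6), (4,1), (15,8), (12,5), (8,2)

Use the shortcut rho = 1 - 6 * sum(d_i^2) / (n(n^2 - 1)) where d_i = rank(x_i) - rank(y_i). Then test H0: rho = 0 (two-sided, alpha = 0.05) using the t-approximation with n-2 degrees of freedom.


Step 1: Rank x and y separately (midranks; no ties here).
rank(x): 10->4, 9->3, 13->6, 14->7, 4->1, 15->8, 12->5, 8->2
rank(y): 4->4, 3->3, 7->7, 6->6, 1->1, 8->8, 5->5, 2->2
Step 2: d_i = R_x(i) - R_y(i); compute d_i^2.
  (4-4)^2=0, (3-3)^2=0, (6-7)^2=1, (7-6)^2=1, (1-1)^2=0, (8-8)^2=0, (5-5)^2=0, (2-2)^2=0
sum(d^2) = 2.
Step 3: rho = 1 - 6*2 / (8*(8^2 - 1)) = 1 - 12/504 = 0.976190.
Step 4: Under H0, t = rho * sqrt((n-2)/(1-rho^2)) = 11.0235 ~ t(6).
Step 5: Two-sided p-value from the t-distribution with 6 df = 0.000033.
Step 6: alpha = 0.05. reject H0.

rho = 0.9762, p = 0.000033, reject H0 at alpha = 0.05.


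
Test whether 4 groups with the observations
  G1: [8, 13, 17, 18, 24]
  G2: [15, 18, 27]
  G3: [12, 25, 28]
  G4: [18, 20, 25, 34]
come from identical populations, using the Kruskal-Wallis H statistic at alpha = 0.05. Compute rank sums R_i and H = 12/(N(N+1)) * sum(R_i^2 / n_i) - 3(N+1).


Step 1: Combine all N = 15 observations and assign midranks.
sorted (value, group, rank): (8,G1,1), (12,G3,2), (13,G1,3), (15,G2,4), (17,G1,5), (18,G1,7), (18,G2,7), (18,G4,7), (20,G4,9), (24,G1,10), (25,G3,11.5), (25,G4,11.5), (27,G2,13), (28,G3,14), (34,G4,15)
Step 2: Sum ranks within each group.
R_1 = 26 (n_1 = 5)
R_2 = 24 (n_2 = 3)
R_3 = 27.5 (n_3 = 3)
R_4 = 42.5 (n_4 = 4)
Step 3: H = 12/(N(N+1)) * sum(R_i^2/n_i) - 3(N+1)
     = 12/(15*16) * (26^2/5 + 24^2/3 + 27.5^2/3 + 42.5^2/4) - 3*16
     = 0.050000 * 1030.85 - 48
     = 3.542292.
Step 4: Ties present; correction factor C = 1 - 30/(15^3 - 15) = 0.991071. Corrected H = 3.542292 / 0.991071 = 3.574204.
Step 5: Under H0, H ~ chi^2(3); p-value = 0.311265.
Step 6: alpha = 0.05. fail to reject H0.

H = 3.5742, df = 3, p = 0.311265, fail to reject H0.


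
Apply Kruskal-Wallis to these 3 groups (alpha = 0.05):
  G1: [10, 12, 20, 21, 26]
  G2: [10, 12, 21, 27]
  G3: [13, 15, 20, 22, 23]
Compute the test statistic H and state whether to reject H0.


Step 1: Combine all N = 14 observations and assign midranks.
sorted (value, group, rank): (10,G1,1.5), (10,G2,1.5), (12,G1,3.5), (12,G2,3.5), (13,G3,5), (15,G3,6), (20,G1,7.5), (20,G3,7.5), (21,G1,9.5), (21,G2,9.5), (22,G3,11), (23,G3,12), (26,G1,13), (27,G2,14)
Step 2: Sum ranks within each group.
R_1 = 35 (n_1 = 5)
R_2 = 28.5 (n_2 = 4)
R_3 = 41.5 (n_3 = 5)
Step 3: H = 12/(N(N+1)) * sum(R_i^2/n_i) - 3(N+1)
     = 12/(14*15) * (35^2/5 + 28.5^2/4 + 41.5^2/5) - 3*15
     = 0.057143 * 792.513 - 45
     = 0.286429.
Step 4: Ties present; correction factor C = 1 - 24/(14^3 - 14) = 0.991209. Corrected H = 0.286429 / 0.991209 = 0.288969.
Step 5: Under H0, H ~ chi^2(2); p-value = 0.865468.
Step 6: alpha = 0.05. fail to reject H0.

H = 0.2890, df = 2, p = 0.865468, fail to reject H0.


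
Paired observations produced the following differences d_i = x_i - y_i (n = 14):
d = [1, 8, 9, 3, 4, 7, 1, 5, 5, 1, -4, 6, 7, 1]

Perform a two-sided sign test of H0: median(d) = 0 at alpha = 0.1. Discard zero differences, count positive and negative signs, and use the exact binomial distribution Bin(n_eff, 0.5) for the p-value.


Step 1: Discard zero differences. Original n = 14; n_eff = number of nonzero differences = 14.
Nonzero differences (with sign): +1, +8, +9, +3, +4, +7, +1, +5, +5, +1, -4, +6, +7, +1
Step 2: Count signs: positive = 13, negative = 1.
Step 3: Under H0: P(positive) = 0.5, so the number of positives S ~ Bin(14, 0.5).
Step 4: Two-sided exact p-value = sum of Bin(14,0.5) probabilities at or below the observed probability = 0.001831.
Step 5: alpha = 0.1. reject H0.

n_eff = 14, pos = 13, neg = 1, p = 0.001831, reject H0.


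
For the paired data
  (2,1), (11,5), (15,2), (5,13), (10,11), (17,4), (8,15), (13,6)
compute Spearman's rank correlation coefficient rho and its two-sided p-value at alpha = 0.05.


Step 1: Rank x and y separately (midranks; no ties here).
rank(x): 2->1, 11->5, 15->7, 5->2, 10->4, 17->8, 8->3, 13->6
rank(y): 1->1, 5->4, 2->2, 13->7, 11->6, 4->3, 15->8, 6->5
Step 2: d_i = R_x(i) - R_y(i); compute d_i^2.
  (1-1)^2=0, (5-4)^2=1, (7-2)^2=25, (2-7)^2=25, (4-6)^2=4, (8-3)^2=25, (3-8)^2=25, (6-5)^2=1
sum(d^2) = 106.
Step 3: rho = 1 - 6*106 / (8*(8^2 - 1)) = 1 - 636/504 = -0.261905.
Step 4: Under H0, t = rho * sqrt((n-2)/(1-rho^2)) = -0.6647 ~ t(6).
Step 5: Two-sided p-value from the t-distribution with 6 df = 0.530923.
Step 6: alpha = 0.05. fail to reject H0.

rho = -0.2619, p = 0.530923, fail to reject H0 at alpha = 0.05.


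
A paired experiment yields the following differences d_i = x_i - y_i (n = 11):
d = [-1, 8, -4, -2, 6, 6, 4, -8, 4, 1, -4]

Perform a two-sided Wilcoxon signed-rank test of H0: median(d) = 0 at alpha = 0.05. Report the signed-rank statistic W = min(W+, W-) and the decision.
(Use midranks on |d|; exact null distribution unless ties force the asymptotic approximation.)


Step 1: Drop any zero differences (none here) and take |d_i|.
|d| = [1, 8, 4, 2, 6, 6, 4, 8, 4, 1, 4]
Step 2: Midrank |d_i| (ties get averaged ranks).
ranks: |1|->1.5, |8|->10.5, |4|->5.5, |2|->3, |6|->8.5, |6|->8.5, |4|->5.5, |8|->10.5, |4|->5.5, |1|->1.5, |4|->5.5
Step 3: Attach original signs; sum ranks with positive sign and with negative sign.
W+ = 10.5 + 8.5 + 8.5 + 5.5 + 5.5 + 1.5 = 40
W- = 1.5 + 5.5 + 3 + 10.5 + 5.5 = 26
(Check: W+ + W- = 66 should equal n(n+1)/2 = 66.)
Step 4: Test statistic W = min(W+, W-) = 26.
Step 5: Ties in |d|, so use the tie-corrected normal approximation.
        E[W] = n(n+1)/4 = 11*12/4 = 33.
        Tie groups: |d|=1 (t=2), |d|=4 (t=4), |d|=6 (t=2), |d|=8 (t=2); sum(t^3 - t) = 78.
        Var[W] = n(n+1)(2n+1)/24 - sum(t^3-t)/48 = 3036/24 - 78/48 = 124.875.
        z = (W - E[W]) / sqrt(Var[W]) = (26 - 33) / 11.1747 = -0.6264.
        Two-sided p = 2*Phi(z) = 0.531045.
Step 6: alpha = 0.05. fail to reject H0.

W+ = 40, W- = 26, W = min = 26, p = 0.531045, fail to reject H0.


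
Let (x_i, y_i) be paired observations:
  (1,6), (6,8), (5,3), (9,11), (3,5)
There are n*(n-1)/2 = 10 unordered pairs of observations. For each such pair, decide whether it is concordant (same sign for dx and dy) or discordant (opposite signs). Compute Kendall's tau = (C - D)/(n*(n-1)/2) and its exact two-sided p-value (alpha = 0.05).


Step 1: Enumerate the 10 unordered pairs (i,j) with i<j and classify each by sign(x_j-x_i) * sign(y_j-y_i).
  (1,2):dx=+5,dy=+2->C; (1,3):dx=+4,dy=-3->D; (1,4):dx=+8,dy=+5->C; (1,5):dx=+2,dy=-1->D
  (2,3):dx=-1,dy=-5->C; (2,4):dx=+3,dy=+3->C; (2,5):dx=-3,dy=-3->C; (3,4):dx=+4,dy=+8->C
  (3,5):dx=-2,dy=+2->D; (4,5):dx=-6,dy=-6->C
Step 2: C = 7, D = 3, total pairs = 10.
Step 3: tau = (C - D)/(n(n-1)/2) = (7 - 3)/10 = 0.400000.
Step 4: Exact two-sided p-value (enumerate n! = 120 permutations of y under H0): p = 0.483333.
Step 5: alpha = 0.05. fail to reject H0.

tau_b = 0.4000 (C=7, D=3), p = 0.483333, fail to reject H0.


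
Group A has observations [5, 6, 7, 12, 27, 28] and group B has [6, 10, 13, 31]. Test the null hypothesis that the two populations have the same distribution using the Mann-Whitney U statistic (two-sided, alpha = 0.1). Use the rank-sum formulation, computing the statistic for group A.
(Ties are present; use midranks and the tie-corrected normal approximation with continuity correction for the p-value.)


Step 1: Combine and sort all 10 observations; assign midranks.
sorted (value, group): (5,X), (6,X), (6,Y), (7,X), (10,Y), (12,X), (13,Y), (27,X), (28,X), (31,Y)
ranks: 5->1, 6->2.5, 6->2.5, 7->4, 10->5, 12->6, 13->7, 27->8, 28->9, 31->10
Step 2: Rank sum for X: R1 = 1 + 2.5 + 4 + 6 + 8 + 9 = 30.5.
Step 3: U_X = R1 - n1(n1+1)/2 = 30.5 - 6*7/2 = 30.5 - 21 = 9.5.
       U_Y = n1*n2 - U_X = 24 - 9.5 = 14.5.
Step 4: Ties are present, so use the tie-corrected normal approximation (with continuity correction) for the p-value.
Step 5: p-value = 0.668870; compare to alpha = 0.1. fail to reject H0.

U_X = 9.5, p = 0.668870, fail to reject H0 at alpha = 0.1.


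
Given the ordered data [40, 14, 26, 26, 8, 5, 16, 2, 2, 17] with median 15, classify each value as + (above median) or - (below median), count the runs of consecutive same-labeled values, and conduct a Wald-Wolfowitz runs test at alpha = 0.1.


Step 1: Compute median = 15; label A = above, B = below.
Labels in order: ABAABBABBA  (n_A = 5, n_B = 5)
Step 2: Count runs R = 7.
Step 3: Under H0 (random ordering), E[R] = 2*n_A*n_B/(n_A+n_B) + 1 = 2*5*5/10 + 1 = 6.0000.
        Var[R] = 2*n_A*n_B*(2*n_A*n_B - n_A - n_B) / ((n_A+n_B)^2 * (n_A+n_B-1)) = 2000/900 = 2.2222.
        SD[R] = 1.4907.
Step 4: Continuity-corrected z = (R - 0.5 - E[R]) / SD[R] = (7 - 0.5 - 6.0000) / 1.4907 = 0.3354.
Step 5: Two-sided p-value via normal approximation = 2*(1 - Phi(|z|)) = 0.737316.
Step 6: alpha = 0.1. fail to reject H0.

R = 7, z = 0.3354, p = 0.737316, fail to reject H0.


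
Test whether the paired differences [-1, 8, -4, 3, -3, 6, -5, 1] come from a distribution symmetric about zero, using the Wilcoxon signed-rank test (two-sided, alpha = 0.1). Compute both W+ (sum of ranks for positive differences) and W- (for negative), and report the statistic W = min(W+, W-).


Step 1: Drop any zero differences (none here) and take |d_i|.
|d| = [1, 8, 4, 3, 3, 6, 5, 1]
Step 2: Midrank |d_i| (ties get averaged ranks).
ranks: |1|->1.5, |8|->8, |4|->5, |3|->3.5, |3|->3.5, |6|->7, |5|->6, |1|->1.5
Step 3: Attach original signs; sum ranks with positive sign and with negative sign.
W+ = 8 + 3.5 + 7 + 1.5 = 20
W- = 1.5 + 5 + 3.5 + 6 = 16
(Check: W+ + W- = 36 should equal n(n+1)/2 = 36.)
Step 4: Test statistic W = min(W+, W-) = 16.
Step 5: Ties in |d|, so use the tie-corrected normal approximation.
        E[W] = n(n+1)/4 = 8*9/4 = 18.
        Tie groups: |d|=1 (t=2), |d|=3 (t=2); sum(t^3 - t) = 12.
        Var[W] = n(n+1)(2n+1)/24 - sum(t^3-t)/48 = 1224/24 - 12/48 = 50.75.
        z = (W - E[W]) / sqrt(Var[W]) = (16 - 18) / 7.1239 = -0.2807.
        Two-sided p = 2*Phi(z) = 0.778906.
Step 6: alpha = 0.1. fail to reject H0.

W+ = 20, W- = 16, W = min = 16, p = 0.778906, fail to reject H0.


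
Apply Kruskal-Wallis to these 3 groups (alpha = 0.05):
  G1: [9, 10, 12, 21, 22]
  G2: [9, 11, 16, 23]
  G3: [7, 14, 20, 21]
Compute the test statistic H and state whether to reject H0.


Step 1: Combine all N = 13 observations and assign midranks.
sorted (value, group, rank): (7,G3,1), (9,G1,2.5), (9,G2,2.5), (10,G1,4), (11,G2,5), (12,G1,6), (14,G3,7), (16,G2,8), (20,G3,9), (21,G1,10.5), (21,G3,10.5), (22,G1,12), (23,G2,13)
Step 2: Sum ranks within each group.
R_1 = 35 (n_1 = 5)
R_2 = 28.5 (n_2 = 4)
R_3 = 27.5 (n_3 = 4)
Step 3: H = 12/(N(N+1)) * sum(R_i^2/n_i) - 3(N+1)
     = 12/(13*14) * (35^2/5 + 28.5^2/4 + 27.5^2/4) - 3*14
     = 0.065934 * 637.125 - 42
     = 0.008242.
Step 4: Ties present; correction factor C = 1 - 12/(13^3 - 13) = 0.994505. Corrected H = 0.008242 / 0.994505 = 0.008287.
Step 5: Under H0, H ~ chi^2(2); p-value = 0.995865.
Step 6: alpha = 0.05. fail to reject H0.

H = 0.0083, df = 2, p = 0.995865, fail to reject H0.


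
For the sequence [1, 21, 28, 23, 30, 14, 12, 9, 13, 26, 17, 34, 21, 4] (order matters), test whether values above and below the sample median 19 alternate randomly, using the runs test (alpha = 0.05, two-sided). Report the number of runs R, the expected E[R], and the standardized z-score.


Step 1: Compute median = 19; label A = above, B = below.
Labels in order: BAAAABBBBABAAB  (n_A = 7, n_B = 7)
Step 2: Count runs R = 7.
Step 3: Under H0 (random ordering), E[R] = 2*n_A*n_B/(n_A+n_B) + 1 = 2*7*7/14 + 1 = 8.0000.
        Var[R] = 2*n_A*n_B*(2*n_A*n_B - n_A - n_B) / ((n_A+n_B)^2 * (n_A+n_B-1)) = 8232/2548 = 3.2308.
        SD[R] = 1.7974.
Step 4: Continuity-corrected z = (R + 0.5 - E[R]) / SD[R] = (7 + 0.5 - 8.0000) / 1.7974 = -0.2782.
Step 5: Two-sided p-value via normal approximation = 2*(1 - Phi(|z|)) = 0.780879.
Step 6: alpha = 0.05. fail to reject H0.

R = 7, z = -0.2782, p = 0.780879, fail to reject H0.


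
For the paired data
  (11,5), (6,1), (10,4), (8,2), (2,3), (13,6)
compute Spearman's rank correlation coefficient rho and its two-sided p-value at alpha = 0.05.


Step 1: Rank x and y separately (midranks; no ties here).
rank(x): 11->5, 6->2, 10->4, 8->3, 2->1, 13->6
rank(y): 5->5, 1->1, 4->4, 2->2, 3->3, 6->6
Step 2: d_i = R_x(i) - R_y(i); compute d_i^2.
  (5-5)^2=0, (2-1)^2=1, (4-4)^2=0, (3-2)^2=1, (1-3)^2=4, (6-6)^2=0
sum(d^2) = 6.
Step 3: rho = 1 - 6*6 / (6*(6^2 - 1)) = 1 - 36/210 = 0.828571.
Step 4: Under H0, t = rho * sqrt((n-2)/(1-rho^2)) = 2.9598 ~ t(4).
Step 5: Two-sided p-value from the t-distribution with 4 df = 0.041563.
Step 6: alpha = 0.05. reject H0.

rho = 0.8286, p = 0.041563, reject H0 at alpha = 0.05.


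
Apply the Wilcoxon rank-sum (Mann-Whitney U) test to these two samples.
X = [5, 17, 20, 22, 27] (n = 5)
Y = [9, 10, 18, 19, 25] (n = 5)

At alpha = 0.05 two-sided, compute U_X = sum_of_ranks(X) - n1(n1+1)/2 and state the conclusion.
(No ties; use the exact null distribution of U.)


Step 1: Combine and sort all 10 observations; assign midranks.
sorted (value, group): (5,X), (9,Y), (10,Y), (17,X), (18,Y), (19,Y), (20,X), (22,X), (25,Y), (27,X)
ranks: 5->1, 9->2, 10->3, 17->4, 18->5, 19->6, 20->7, 22->8, 25->9, 27->10
Step 2: Rank sum for X: R1 = 1 + 4 + 7 + 8 + 10 = 30.
Step 3: U_X = R1 - n1(n1+1)/2 = 30 - 5*6/2 = 30 - 15 = 15.
       U_Y = n1*n2 - U_X = 25 - 15 = 10.
Step 4: No ties, so the exact null distribution of U (based on enumerating the C(10,5) = 252 equally likely rank assignments) gives the two-sided p-value.
Step 5: p-value = 0.690476; compare to alpha = 0.05. fail to reject H0.

U_X = 15, p = 0.690476, fail to reject H0 at alpha = 0.05.


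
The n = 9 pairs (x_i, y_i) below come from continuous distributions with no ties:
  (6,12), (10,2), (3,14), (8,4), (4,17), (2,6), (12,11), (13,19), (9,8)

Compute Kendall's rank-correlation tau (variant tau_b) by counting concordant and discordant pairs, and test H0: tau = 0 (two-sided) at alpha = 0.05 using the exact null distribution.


Step 1: Enumerate the 36 unordered pairs (i,j) with i<j and classify each by sign(x_j-x_i) * sign(y_j-y_i).
  (1,2):dx=+4,dy=-10->D; (1,3):dx=-3,dy=+2->D; (1,4):dx=+2,dy=-8->D; (1,5):dx=-2,dy=+5->D
  (1,6):dx=-4,dy=-6->C; (1,7):dx=+6,dy=-1->D; (1,8):dx=+7,dy=+7->C; (1,9):dx=+3,dy=-4->D
  (2,3):dx=-7,dy=+12->D; (2,4):dx=-2,dy=+2->D; (2,5):dx=-6,dy=+15->D; (2,6):dx=-8,dy=+4->D
  (2,7):dx=+2,dy=+9->C; (2,8):dx=+3,dy=+17->C; (2,9):dx=-1,dy=+6->D; (3,4):dx=+5,dy=-10->D
  (3,5):dx=+1,dy=+3->C; (3,6):dx=-1,dy=-8->C; (3,7):dx=+9,dy=-3->D; (3,8):dx=+10,dy=+5->C
  (3,9):dx=+6,dy=-6->D; (4,5):dx=-4,dy=+13->D; (4,6):dx=-6,dy=+2->D; (4,7):dx=+4,dy=+7->C
  (4,8):dx=+5,dy=+15->C; (4,9):dx=+1,dy=+4->C; (5,6):dx=-2,dy=-11->C; (5,7):dx=+8,dy=-6->D
  (5,8):dx=+9,dy=+2->C; (5,9):dx=+5,dy=-9->D; (6,7):dx=+10,dy=+5->C; (6,8):dx=+11,dy=+13->C
  (6,9):dx=+7,dy=+2->C; (7,8):dx=+1,dy=+8->C; (7,9):dx=-3,dy=-3->C; (8,9):dx=-4,dy=-11->C
Step 2: C = 18, D = 18, total pairs = 36.
Step 3: tau = (C - D)/(n(n-1)/2) = (18 - 18)/36 = 0.000000.
Step 4: Exact two-sided p-value (enumerate n! = 362880 permutations of y under H0): p = 1.000000.
Step 5: alpha = 0.05. fail to reject H0.

tau_b = 0.0000 (C=18, D=18), p = 1.000000, fail to reject H0.


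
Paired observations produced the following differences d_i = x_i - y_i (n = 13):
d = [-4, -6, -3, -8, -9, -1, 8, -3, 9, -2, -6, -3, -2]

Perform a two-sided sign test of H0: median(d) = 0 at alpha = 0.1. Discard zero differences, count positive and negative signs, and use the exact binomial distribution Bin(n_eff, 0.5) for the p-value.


Step 1: Discard zero differences. Original n = 13; n_eff = number of nonzero differences = 13.
Nonzero differences (with sign): -4, -6, -3, -8, -9, -1, +8, -3, +9, -2, -6, -3, -2
Step 2: Count signs: positive = 2, negative = 11.
Step 3: Under H0: P(positive) = 0.5, so the number of positives S ~ Bin(13, 0.5).
Step 4: Two-sided exact p-value = sum of Bin(13,0.5) probabilities at or below the observed probability = 0.022461.
Step 5: alpha = 0.1. reject H0.

n_eff = 13, pos = 2, neg = 11, p = 0.022461, reject H0.


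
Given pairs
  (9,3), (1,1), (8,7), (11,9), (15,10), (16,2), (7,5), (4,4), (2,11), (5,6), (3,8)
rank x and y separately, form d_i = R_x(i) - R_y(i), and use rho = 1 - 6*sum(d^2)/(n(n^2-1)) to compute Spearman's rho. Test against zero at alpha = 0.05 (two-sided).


Step 1: Rank x and y separately (midranks; no ties here).
rank(x): 9->8, 1->1, 8->7, 11->9, 15->10, 16->11, 7->6, 4->4, 2->2, 5->5, 3->3
rank(y): 3->3, 1->1, 7->7, 9->9, 10->10, 2->2, 5->5, 4->4, 11->11, 6->6, 8->8
Step 2: d_i = R_x(i) - R_y(i); compute d_i^2.
  (8-3)^2=25, (1-1)^2=0, (7-7)^2=0, (9-9)^2=0, (10-10)^2=0, (11-2)^2=81, (6-5)^2=1, (4-4)^2=0, (2-11)^2=81, (5-6)^2=1, (3-8)^2=25
sum(d^2) = 214.
Step 3: rho = 1 - 6*214 / (11*(11^2 - 1)) = 1 - 1284/1320 = 0.027273.
Step 4: Under H0, t = rho * sqrt((n-2)/(1-rho^2)) = 0.0818 ~ t(9).
Step 5: Two-sided p-value from the t-distribution with 9 df = 0.936558.
Step 6: alpha = 0.05. fail to reject H0.

rho = 0.0273, p = 0.936558, fail to reject H0 at alpha = 0.05.


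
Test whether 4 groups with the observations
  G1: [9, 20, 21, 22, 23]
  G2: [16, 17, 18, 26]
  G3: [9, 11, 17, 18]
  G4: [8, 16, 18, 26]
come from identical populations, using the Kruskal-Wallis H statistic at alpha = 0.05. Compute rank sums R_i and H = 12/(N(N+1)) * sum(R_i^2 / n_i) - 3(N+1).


Step 1: Combine all N = 17 observations and assign midranks.
sorted (value, group, rank): (8,G4,1), (9,G1,2.5), (9,G3,2.5), (11,G3,4), (16,G2,5.5), (16,G4,5.5), (17,G2,7.5), (17,G3,7.5), (18,G2,10), (18,G3,10), (18,G4,10), (20,G1,12), (21,G1,13), (22,G1,14), (23,G1,15), (26,G2,16.5), (26,G4,16.5)
Step 2: Sum ranks within each group.
R_1 = 56.5 (n_1 = 5)
R_2 = 39.5 (n_2 = 4)
R_3 = 24 (n_3 = 4)
R_4 = 33 (n_4 = 4)
Step 3: H = 12/(N(N+1)) * sum(R_i^2/n_i) - 3(N+1)
     = 12/(17*18) * (56.5^2/5 + 39.5^2/4 + 24^2/4 + 33^2/4) - 3*18
     = 0.039216 * 1444.76 - 54
     = 2.657353.
Step 4: Ties present; correction factor C = 1 - 48/(17^3 - 17) = 0.990196. Corrected H = 2.657353 / 0.990196 = 2.683663.
Step 5: Under H0, H ~ chi^2(3); p-value = 0.443011.
Step 6: alpha = 0.05. fail to reject H0.

H = 2.6837, df = 3, p = 0.443011, fail to reject H0.


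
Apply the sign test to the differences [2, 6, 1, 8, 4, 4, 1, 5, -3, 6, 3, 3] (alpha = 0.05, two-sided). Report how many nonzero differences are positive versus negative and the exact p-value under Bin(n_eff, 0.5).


Step 1: Discard zero differences. Original n = 12; n_eff = number of nonzero differences = 12.
Nonzero differences (with sign): +2, +6, +1, +8, +4, +4, +1, +5, -3, +6, +3, +3
Step 2: Count signs: positive = 11, negative = 1.
Step 3: Under H0: P(positive) = 0.5, so the number of positives S ~ Bin(12, 0.5).
Step 4: Two-sided exact p-value = sum of Bin(12,0.5) probabilities at or below the observed probability = 0.006348.
Step 5: alpha = 0.05. reject H0.

n_eff = 12, pos = 11, neg = 1, p = 0.006348, reject H0.


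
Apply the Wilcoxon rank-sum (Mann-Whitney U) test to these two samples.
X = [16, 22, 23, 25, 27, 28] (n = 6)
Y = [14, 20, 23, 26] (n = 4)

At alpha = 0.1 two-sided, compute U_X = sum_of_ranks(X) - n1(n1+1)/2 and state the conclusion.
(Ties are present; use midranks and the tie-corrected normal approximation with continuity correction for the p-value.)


Step 1: Combine and sort all 10 observations; assign midranks.
sorted (value, group): (14,Y), (16,X), (20,Y), (22,X), (23,X), (23,Y), (25,X), (26,Y), (27,X), (28,X)
ranks: 14->1, 16->2, 20->3, 22->4, 23->5.5, 23->5.5, 25->7, 26->8, 27->9, 28->10
Step 2: Rank sum for X: R1 = 2 + 4 + 5.5 + 7 + 9 + 10 = 37.5.
Step 3: U_X = R1 - n1(n1+1)/2 = 37.5 - 6*7/2 = 37.5 - 21 = 16.5.
       U_Y = n1*n2 - U_X = 24 - 16.5 = 7.5.
Step 4: Ties are present, so use the tie-corrected normal approximation (with continuity correction) for the p-value.
Step 5: p-value = 0.392330; compare to alpha = 0.1. fail to reject H0.

U_X = 16.5, p = 0.392330, fail to reject H0 at alpha = 0.1.


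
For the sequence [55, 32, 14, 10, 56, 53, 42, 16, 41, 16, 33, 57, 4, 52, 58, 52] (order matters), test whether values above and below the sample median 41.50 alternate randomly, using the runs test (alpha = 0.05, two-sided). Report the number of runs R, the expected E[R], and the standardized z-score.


Step 1: Compute median = 41.50; label A = above, B = below.
Labels in order: ABBBAAABBBBABAAA  (n_A = 8, n_B = 8)
Step 2: Count runs R = 7.
Step 3: Under H0 (random ordering), E[R] = 2*n_A*n_B/(n_A+n_B) + 1 = 2*8*8/16 + 1 = 9.0000.
        Var[R] = 2*n_A*n_B*(2*n_A*n_B - n_A - n_B) / ((n_A+n_B)^2 * (n_A+n_B-1)) = 14336/3840 = 3.7333.
        SD[R] = 1.9322.
Step 4: Continuity-corrected z = (R + 0.5 - E[R]) / SD[R] = (7 + 0.5 - 9.0000) / 1.9322 = -0.7763.
Step 5: Two-sided p-value via normal approximation = 2*(1 - Phi(|z|)) = 0.437558.
Step 6: alpha = 0.05. fail to reject H0.

R = 7, z = -0.7763, p = 0.437558, fail to reject H0.


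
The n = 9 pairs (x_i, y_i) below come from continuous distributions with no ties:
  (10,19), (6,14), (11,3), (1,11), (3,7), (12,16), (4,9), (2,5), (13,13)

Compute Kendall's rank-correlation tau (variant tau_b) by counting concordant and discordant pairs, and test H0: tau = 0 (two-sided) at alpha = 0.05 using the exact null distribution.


Step 1: Enumerate the 36 unordered pairs (i,j) with i<j and classify each by sign(x_j-x_i) * sign(y_j-y_i).
  (1,2):dx=-4,dy=-5->C; (1,3):dx=+1,dy=-16->D; (1,4):dx=-9,dy=-8->C; (1,5):dx=-7,dy=-12->C
  (1,6):dx=+2,dy=-3->D; (1,7):dx=-6,dy=-10->C; (1,8):dx=-8,dy=-14->C; (1,9):dx=+3,dy=-6->D
  (2,3):dx=+5,dy=-11->D; (2,4):dx=-5,dy=-3->C; (2,5):dx=-3,dy=-7->C; (2,6):dx=+6,dy=+2->C
  (2,7):dx=-2,dy=-5->C; (2,8):dx=-4,dy=-9->C; (2,9):dx=+7,dy=-1->D; (3,4):dx=-10,dy=+8->D
  (3,5):dx=-8,dy=+4->D; (3,6):dx=+1,dy=+13->C; (3,7):dx=-7,dy=+6->D; (3,8):dx=-9,dy=+2->D
  (3,9):dx=+2,dy=+10->C; (4,5):dx=+2,dy=-4->D; (4,6):dx=+11,dy=+5->C; (4,7):dx=+3,dy=-2->D
  (4,8):dx=+1,dy=-6->D; (4,9):dx=+12,dy=+2->C; (5,6):dx=+9,dy=+9->C; (5,7):dx=+1,dy=+2->C
  (5,8):dx=-1,dy=-2->C; (5,9):dx=+10,dy=+6->C; (6,7):dx=-8,dy=-7->C; (6,8):dx=-10,dy=-11->C
  (6,9):dx=+1,dy=-3->D; (7,8):dx=-2,dy=-4->C; (7,9):dx=+9,dy=+4->C; (8,9):dx=+11,dy=+8->C
Step 2: C = 23, D = 13, total pairs = 36.
Step 3: tau = (C - D)/(n(n-1)/2) = (23 - 13)/36 = 0.277778.
Step 4: Exact two-sided p-value (enumerate n! = 362880 permutations of y under H0): p = 0.358488.
Step 5: alpha = 0.05. fail to reject H0.

tau_b = 0.2778 (C=23, D=13), p = 0.358488, fail to reject H0.


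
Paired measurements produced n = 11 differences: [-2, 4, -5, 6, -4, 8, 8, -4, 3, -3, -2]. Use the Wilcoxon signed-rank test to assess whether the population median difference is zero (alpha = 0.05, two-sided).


Step 1: Drop any zero differences (none here) and take |d_i|.
|d| = [2, 4, 5, 6, 4, 8, 8, 4, 3, 3, 2]
Step 2: Midrank |d_i| (ties get averaged ranks).
ranks: |2|->1.5, |4|->6, |5|->8, |6|->9, |4|->6, |8|->10.5, |8|->10.5, |4|->6, |3|->3.5, |3|->3.5, |2|->1.5
Step 3: Attach original signs; sum ranks with positive sign and with negative sign.
W+ = 6 + 9 + 10.5 + 10.5 + 3.5 = 39.5
W- = 1.5 + 8 + 6 + 6 + 3.5 + 1.5 = 26.5
(Check: W+ + W- = 66 should equal n(n+1)/2 = 66.)
Step 4: Test statistic W = min(W+, W-) = 26.5.
Step 5: Ties in |d|, so use the tie-corrected normal approximation.
        E[W] = n(n+1)/4 = 11*12/4 = 33.
        Tie groups: |d|=2 (t=2), |d|=3 (t=2), |d|=4 (t=3), |d|=8 (t=2); sum(t^3 - t) = 42.
        Var[W] = n(n+1)(2n+1)/24 - sum(t^3-t)/48 = 3036/24 - 42/48 = 125.625.
        z = (W - E[W]) / sqrt(Var[W]) = (26.5 - 33) / 11.2083 = -0.5799.
        Two-sided p = 2*Phi(z) = 0.561962.
Step 6: alpha = 0.05. fail to reject H0.

W+ = 39.5, W- = 26.5, W = min = 26.5, p = 0.561962, fail to reject H0.


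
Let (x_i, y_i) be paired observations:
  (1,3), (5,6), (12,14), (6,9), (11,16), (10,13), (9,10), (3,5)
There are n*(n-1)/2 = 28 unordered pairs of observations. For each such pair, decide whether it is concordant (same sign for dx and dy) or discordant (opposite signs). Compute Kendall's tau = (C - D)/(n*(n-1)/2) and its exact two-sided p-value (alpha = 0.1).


Step 1: Enumerate the 28 unordered pairs (i,j) with i<j and classify each by sign(x_j-x_i) * sign(y_j-y_i).
  (1,2):dx=+4,dy=+3->C; (1,3):dx=+11,dy=+11->C; (1,4):dx=+5,dy=+6->C; (1,5):dx=+10,dy=+13->C
  (1,6):dx=+9,dy=+10->C; (1,7):dx=+8,dy=+7->C; (1,8):dx=+2,dy=+2->C; (2,3):dx=+7,dy=+8->C
  (2,4):dx=+1,dy=+3->C; (2,5):dx=+6,dy=+10->C; (2,6):dx=+5,dy=+7->C; (2,7):dx=+4,dy=+4->C
  (2,8):dx=-2,dy=-1->C; (3,4):dx=-6,dy=-5->C; (3,5):dx=-1,dy=+2->D; (3,6):dx=-2,dy=-1->C
  (3,7):dx=-3,dy=-4->C; (3,8):dx=-9,dy=-9->C; (4,5):dx=+5,dy=+7->C; (4,6):dx=+4,dy=+4->C
  (4,7):dx=+3,dy=+1->C; (4,8):dx=-3,dy=-4->C; (5,6):dx=-1,dy=-3->C; (5,7):dx=-2,dy=-6->C
  (5,8):dx=-8,dy=-11->C; (6,7):dx=-1,dy=-3->C; (6,8):dx=-7,dy=-8->C; (7,8):dx=-6,dy=-5->C
Step 2: C = 27, D = 1, total pairs = 28.
Step 3: tau = (C - D)/(n(n-1)/2) = (27 - 1)/28 = 0.928571.
Step 4: Exact two-sided p-value (enumerate n! = 40320 permutations of y under H0): p = 0.000397.
Step 5: alpha = 0.1. reject H0.

tau_b = 0.9286 (C=27, D=1), p = 0.000397, reject H0.


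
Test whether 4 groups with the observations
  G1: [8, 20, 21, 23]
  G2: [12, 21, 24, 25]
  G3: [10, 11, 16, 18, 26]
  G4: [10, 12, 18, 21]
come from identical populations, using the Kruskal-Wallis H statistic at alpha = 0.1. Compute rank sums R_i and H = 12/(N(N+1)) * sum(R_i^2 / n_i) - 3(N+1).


Step 1: Combine all N = 17 observations and assign midranks.
sorted (value, group, rank): (8,G1,1), (10,G3,2.5), (10,G4,2.5), (11,G3,4), (12,G2,5.5), (12,G4,5.5), (16,G3,7), (18,G3,8.5), (18,G4,8.5), (20,G1,10), (21,G1,12), (21,G2,12), (21,G4,12), (23,G1,14), (24,G2,15), (25,G2,16), (26,G3,17)
Step 2: Sum ranks within each group.
R_1 = 37 (n_1 = 4)
R_2 = 48.5 (n_2 = 4)
R_3 = 39 (n_3 = 5)
R_4 = 28.5 (n_4 = 4)
Step 3: H = 12/(N(N+1)) * sum(R_i^2/n_i) - 3(N+1)
     = 12/(17*18) * (37^2/4 + 48.5^2/4 + 39^2/5 + 28.5^2/4) - 3*18
     = 0.039216 * 1437.58 - 54
     = 2.375490.
Step 4: Ties present; correction factor C = 1 - 42/(17^3 - 17) = 0.991422. Corrected H = 2.375490 / 0.991422 = 2.396044.
Step 5: Under H0, H ~ chi^2(3); p-value = 0.494371.
Step 6: alpha = 0.1. fail to reject H0.

H = 2.3960, df = 3, p = 0.494371, fail to reject H0.


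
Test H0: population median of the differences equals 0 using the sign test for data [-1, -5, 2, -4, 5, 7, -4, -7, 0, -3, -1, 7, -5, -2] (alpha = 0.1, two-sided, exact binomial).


Step 1: Discard zero differences. Original n = 14; n_eff = number of nonzero differences = 13.
Nonzero differences (with sign): -1, -5, +2, -4, +5, +7, -4, -7, -3, -1, +7, -5, -2
Step 2: Count signs: positive = 4, negative = 9.
Step 3: Under H0: P(positive) = 0.5, so the number of positives S ~ Bin(13, 0.5).
Step 4: Two-sided exact p-value = sum of Bin(13,0.5) probabilities at or below the observed probability = 0.266846.
Step 5: alpha = 0.1. fail to reject H0.

n_eff = 13, pos = 4, neg = 9, p = 0.266846, fail to reject H0.


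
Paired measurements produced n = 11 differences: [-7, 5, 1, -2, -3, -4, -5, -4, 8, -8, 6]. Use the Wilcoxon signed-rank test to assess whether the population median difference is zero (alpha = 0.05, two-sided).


Step 1: Drop any zero differences (none here) and take |d_i|.
|d| = [7, 5, 1, 2, 3, 4, 5, 4, 8, 8, 6]
Step 2: Midrank |d_i| (ties get averaged ranks).
ranks: |7|->9, |5|->6.5, |1|->1, |2|->2, |3|->3, |4|->4.5, |5|->6.5, |4|->4.5, |8|->10.5, |8|->10.5, |6|->8
Step 3: Attach original signs; sum ranks with positive sign and with negative sign.
W+ = 6.5 + 1 + 10.5 + 8 = 26
W- = 9 + 2 + 3 + 4.5 + 6.5 + 4.5 + 10.5 = 40
(Check: W+ + W- = 66 should equal n(n+1)/2 = 66.)
Step 4: Test statistic W = min(W+, W-) = 26.
Step 5: Ties in |d|, so use the tie-corrected normal approximation.
        E[W] = n(n+1)/4 = 11*12/4 = 33.
        Tie groups: |d|=4 (t=2), |d|=5 (t=2), |d|=8 (t=2); sum(t^3 - t) = 18.
        Var[W] = n(n+1)(2n+1)/24 - sum(t^3-t)/48 = 3036/24 - 18/48 = 126.125.
        z = (W - E[W]) / sqrt(Var[W]) = (26 - 33) / 11.2305 = -0.6233.
        Two-sided p = 2*Phi(z) = 0.533087.
Step 6: alpha = 0.05. fail to reject H0.

W+ = 26, W- = 40, W = min = 26, p = 0.533087, fail to reject H0.


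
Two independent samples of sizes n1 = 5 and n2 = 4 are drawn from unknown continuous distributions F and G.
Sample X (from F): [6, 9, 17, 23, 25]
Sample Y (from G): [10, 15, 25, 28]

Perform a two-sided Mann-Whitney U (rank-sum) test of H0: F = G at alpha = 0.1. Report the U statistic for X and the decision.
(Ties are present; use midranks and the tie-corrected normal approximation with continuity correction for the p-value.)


Step 1: Combine and sort all 9 observations; assign midranks.
sorted (value, group): (6,X), (9,X), (10,Y), (15,Y), (17,X), (23,X), (25,X), (25,Y), (28,Y)
ranks: 6->1, 9->2, 10->3, 15->4, 17->5, 23->6, 25->7.5, 25->7.5, 28->9
Step 2: Rank sum for X: R1 = 1 + 2 + 5 + 6 + 7.5 = 21.5.
Step 3: U_X = R1 - n1(n1+1)/2 = 21.5 - 5*6/2 = 21.5 - 15 = 6.5.
       U_Y = n1*n2 - U_X = 20 - 6.5 = 13.5.
Step 4: Ties are present, so use the tie-corrected normal approximation (with continuity correction) for the p-value.
Step 5: p-value = 0.460558; compare to alpha = 0.1. fail to reject H0.

U_X = 6.5, p = 0.460558, fail to reject H0 at alpha = 0.1.


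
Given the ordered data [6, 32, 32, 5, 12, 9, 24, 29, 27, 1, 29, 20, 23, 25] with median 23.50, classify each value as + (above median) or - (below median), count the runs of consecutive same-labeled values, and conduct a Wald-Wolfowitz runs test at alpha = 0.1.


Step 1: Compute median = 23.50; label A = above, B = below.
Labels in order: BAABBBAAABABBA  (n_A = 7, n_B = 7)
Step 2: Count runs R = 8.
Step 3: Under H0 (random ordering), E[R] = 2*n_A*n_B/(n_A+n_B) + 1 = 2*7*7/14 + 1 = 8.0000.
        Var[R] = 2*n_A*n_B*(2*n_A*n_B - n_A - n_B) / ((n_A+n_B)^2 * (n_A+n_B-1)) = 8232/2548 = 3.2308.
        SD[R] = 1.7974.
Step 4: R = E[R], so z = 0 with no continuity correction.
Step 5: Two-sided p-value via normal approximation = 2*(1 - Phi(|z|)) = 1.000000.
Step 6: alpha = 0.1. fail to reject H0.

R = 8, z = 0.0000, p = 1.000000, fail to reject H0.


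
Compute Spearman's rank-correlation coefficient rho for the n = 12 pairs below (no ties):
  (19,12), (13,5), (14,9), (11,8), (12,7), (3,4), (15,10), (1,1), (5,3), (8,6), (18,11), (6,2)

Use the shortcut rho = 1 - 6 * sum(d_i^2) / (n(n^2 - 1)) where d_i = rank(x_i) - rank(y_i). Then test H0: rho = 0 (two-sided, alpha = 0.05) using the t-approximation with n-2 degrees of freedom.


Step 1: Rank x and y separately (midranks; no ties here).
rank(x): 19->12, 13->8, 14->9, 11->6, 12->7, 3->2, 15->10, 1->1, 5->3, 8->5, 18->11, 6->4
rank(y): 12->12, 5->5, 9->9, 8->8, 7->7, 4->4, 10->10, 1->1, 3->3, 6->6, 11->11, 2->2
Step 2: d_i = R_x(i) - R_y(i); compute d_i^2.
  (12-12)^2=0, (8-5)^2=9, (9-9)^2=0, (6-8)^2=4, (7-7)^2=0, (2-4)^2=4, (10-10)^2=0, (1-1)^2=0, (3-3)^2=0, (5-6)^2=1, (11-11)^2=0, (4-2)^2=4
sum(d^2) = 22.
Step 3: rho = 1 - 6*22 / (12*(12^2 - 1)) = 1 - 132/1716 = 0.923077.
Step 4: Under H0, t = rho * sqrt((n-2)/(1-rho^2)) = 7.5895 ~ t(10).
Step 5: Two-sided p-value from the t-distribution with 10 df = 0.000019.
Step 6: alpha = 0.05. reject H0.

rho = 0.9231, p = 0.000019, reject H0 at alpha = 0.05.


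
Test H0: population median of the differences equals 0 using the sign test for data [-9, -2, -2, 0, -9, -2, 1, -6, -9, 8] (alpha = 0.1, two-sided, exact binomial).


Step 1: Discard zero differences. Original n = 10; n_eff = number of nonzero differences = 9.
Nonzero differences (with sign): -9, -2, -2, -9, -2, +1, -6, -9, +8
Step 2: Count signs: positive = 2, negative = 7.
Step 3: Under H0: P(positive) = 0.5, so the number of positives S ~ Bin(9, 0.5).
Step 4: Two-sided exact p-value = sum of Bin(9,0.5) probabilities at or below the observed probability = 0.179688.
Step 5: alpha = 0.1. fail to reject H0.

n_eff = 9, pos = 2, neg = 7, p = 0.179688, fail to reject H0.


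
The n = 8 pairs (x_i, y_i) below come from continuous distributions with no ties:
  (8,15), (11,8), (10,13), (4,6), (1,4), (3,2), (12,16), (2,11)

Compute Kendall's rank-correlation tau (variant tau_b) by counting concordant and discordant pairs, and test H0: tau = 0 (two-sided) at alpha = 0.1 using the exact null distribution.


Step 1: Enumerate the 28 unordered pairs (i,j) with i<j and classify each by sign(x_j-x_i) * sign(y_j-y_i).
  (1,2):dx=+3,dy=-7->D; (1,3):dx=+2,dy=-2->D; (1,4):dx=-4,dy=-9->C; (1,5):dx=-7,dy=-11->C
  (1,6):dx=-5,dy=-13->C; (1,7):dx=+4,dy=+1->C; (1,8):dx=-6,dy=-4->C; (2,3):dx=-1,dy=+5->D
  (2,4):dx=-7,dy=-2->C; (2,5):dx=-10,dy=-4->C; (2,6):dx=-8,dy=-6->C; (2,7):dx=+1,dy=+8->C
  (2,8):dx=-9,dy=+3->D; (3,4):dx=-6,dy=-7->C; (3,5):dx=-9,dy=-9->C; (3,6):dx=-7,dy=-11->C
  (3,7):dx=+2,dy=+3->C; (3,8):dx=-8,dy=-2->C; (4,5):dx=-3,dy=-2->C; (4,6):dx=-1,dy=-4->C
  (4,7):dx=+8,dy=+10->C; (4,8):dx=-2,dy=+5->D; (5,6):dx=+2,dy=-2->D; (5,7):dx=+11,dy=+12->C
  (5,8):dx=+1,dy=+7->C; (6,7):dx=+9,dy=+14->C; (6,8):dx=-1,dy=+9->D; (7,8):dx=-10,dy=-5->C
Step 2: C = 21, D = 7, total pairs = 28.
Step 3: tau = (C - D)/(n(n-1)/2) = (21 - 7)/28 = 0.500000.
Step 4: Exact two-sided p-value (enumerate n! = 40320 permutations of y under H0): p = 0.108681.
Step 5: alpha = 0.1. fail to reject H0.

tau_b = 0.5000 (C=21, D=7), p = 0.108681, fail to reject H0.


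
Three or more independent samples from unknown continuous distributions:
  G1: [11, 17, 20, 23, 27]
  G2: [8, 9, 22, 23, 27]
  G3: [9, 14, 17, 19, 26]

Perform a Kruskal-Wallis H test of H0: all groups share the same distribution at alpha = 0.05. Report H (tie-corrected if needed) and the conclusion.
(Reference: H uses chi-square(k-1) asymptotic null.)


Step 1: Combine all N = 15 observations and assign midranks.
sorted (value, group, rank): (8,G2,1), (9,G2,2.5), (9,G3,2.5), (11,G1,4), (14,G3,5), (17,G1,6.5), (17,G3,6.5), (19,G3,8), (20,G1,9), (22,G2,10), (23,G1,11.5), (23,G2,11.5), (26,G3,13), (27,G1,14.5), (27,G2,14.5)
Step 2: Sum ranks within each group.
R_1 = 45.5 (n_1 = 5)
R_2 = 39.5 (n_2 = 5)
R_3 = 35 (n_3 = 5)
Step 3: H = 12/(N(N+1)) * sum(R_i^2/n_i) - 3(N+1)
     = 12/(15*16) * (45.5^2/5 + 39.5^2/5 + 35^2/5) - 3*16
     = 0.050000 * 971.1 - 48
     = 0.555000.
Step 4: Ties present; correction factor C = 1 - 24/(15^3 - 15) = 0.992857. Corrected H = 0.555000 / 0.992857 = 0.558993.
Step 5: Under H0, H ~ chi^2(2); p-value = 0.756164.
Step 6: alpha = 0.05. fail to reject H0.

H = 0.5590, df = 2, p = 0.756164, fail to reject H0.


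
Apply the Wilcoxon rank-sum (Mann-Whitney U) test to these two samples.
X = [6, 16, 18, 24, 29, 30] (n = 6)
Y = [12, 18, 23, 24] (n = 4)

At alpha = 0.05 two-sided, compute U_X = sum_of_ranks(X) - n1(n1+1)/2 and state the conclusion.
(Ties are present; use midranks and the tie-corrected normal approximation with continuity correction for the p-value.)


Step 1: Combine and sort all 10 observations; assign midranks.
sorted (value, group): (6,X), (12,Y), (16,X), (18,X), (18,Y), (23,Y), (24,X), (24,Y), (29,X), (30,X)
ranks: 6->1, 12->2, 16->3, 18->4.5, 18->4.5, 23->6, 24->7.5, 24->7.5, 29->9, 30->10
Step 2: Rank sum for X: R1 = 1 + 3 + 4.5 + 7.5 + 9 + 10 = 35.
Step 3: U_X = R1 - n1(n1+1)/2 = 35 - 6*7/2 = 35 - 21 = 14.
       U_Y = n1*n2 - U_X = 24 - 14 = 10.
Step 4: Ties are present, so use the tie-corrected normal approximation (with continuity correction) for the p-value.
Step 5: p-value = 0.747637; compare to alpha = 0.05. fail to reject H0.

U_X = 14, p = 0.747637, fail to reject H0 at alpha = 0.05.


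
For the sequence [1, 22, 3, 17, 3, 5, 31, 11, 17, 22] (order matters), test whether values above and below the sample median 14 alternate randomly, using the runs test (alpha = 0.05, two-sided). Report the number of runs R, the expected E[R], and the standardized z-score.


Step 1: Compute median = 14; label A = above, B = below.
Labels in order: BABABBABAA  (n_A = 5, n_B = 5)
Step 2: Count runs R = 8.
Step 3: Under H0 (random ordering), E[R] = 2*n_A*n_B/(n_A+n_B) + 1 = 2*5*5/10 + 1 = 6.0000.
        Var[R] = 2*n_A*n_B*(2*n_A*n_B - n_A - n_B) / ((n_A+n_B)^2 * (n_A+n_B-1)) = 2000/900 = 2.2222.
        SD[R] = 1.4907.
Step 4: Continuity-corrected z = (R - 0.5 - E[R]) / SD[R] = (8 - 0.5 - 6.0000) / 1.4907 = 1.0062.
Step 5: Two-sided p-value via normal approximation = 2*(1 - Phi(|z|)) = 0.314305.
Step 6: alpha = 0.05. fail to reject H0.

R = 8, z = 1.0062, p = 0.314305, fail to reject H0.
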